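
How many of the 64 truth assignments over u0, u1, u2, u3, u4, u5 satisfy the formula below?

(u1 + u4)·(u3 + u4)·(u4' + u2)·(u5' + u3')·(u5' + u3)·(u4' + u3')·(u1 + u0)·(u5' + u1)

7

There are 2^6 = 64 truth assignments over (u0, u1, u2, u3, u4, u5).
Split on u1. With u1 = 1, the clauses containing u1 are satisfied and u1' drops from the rest; 6 of the 2^5 = 32 assignments to the other variables satisfy what remains.
With u1 = 0, by the same count on the reduced clause set, 1 assignment works.
(One model: u0=F, u1=T, u2=F, u3=T, u4=F, u5=F.)
Total: 6 + 1 = 7.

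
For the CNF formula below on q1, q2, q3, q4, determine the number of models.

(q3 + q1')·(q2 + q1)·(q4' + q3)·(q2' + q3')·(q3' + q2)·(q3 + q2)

1

There are 2^4 = 16 truth assignments over (q1, q2, q3, q4).
Split on q2. With q2 = 1, the clauses containing q2 are satisfied and q2' drops from the rest; 1 of the 2^3 = 8 assignments to the other variables satisfy what remains.
With q2 = 0, by the same count on the reduced clause set, 0 assignments work.
Total: 1 + 0 = 1.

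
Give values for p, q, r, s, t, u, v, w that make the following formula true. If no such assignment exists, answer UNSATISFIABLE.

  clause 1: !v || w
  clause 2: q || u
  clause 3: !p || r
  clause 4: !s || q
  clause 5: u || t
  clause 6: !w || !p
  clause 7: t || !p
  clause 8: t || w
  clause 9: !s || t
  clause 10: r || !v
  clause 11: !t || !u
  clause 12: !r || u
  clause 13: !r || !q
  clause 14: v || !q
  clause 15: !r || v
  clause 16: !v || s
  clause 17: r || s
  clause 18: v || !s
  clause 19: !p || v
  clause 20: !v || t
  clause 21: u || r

Try v = false.
The clause (!q) is unit, so q = false.
The clause (u) is unit, so u = true.
The clause (!s) is unit, so s = false.
The clause (!t) is unit, so t = false.
The clause (!p) is unit, so p = false.
The clause (w) is unit, so w = true.
The clause (!r) is unit, so r = false.
But (r) is also a unit clause — contradiction.
Undo v and try v = true.
The clause (w) is unit, so w = true.
The clause (!p) is unit, so p = false.
The clause (r) is unit, so r = true.
The clause (u) is unit, so u = true.
The clause (!t) is unit, so t = false.
But (t) is also a unit clause — contradiction.
Neither v = true nor v = false works.

UNSATISFIABLE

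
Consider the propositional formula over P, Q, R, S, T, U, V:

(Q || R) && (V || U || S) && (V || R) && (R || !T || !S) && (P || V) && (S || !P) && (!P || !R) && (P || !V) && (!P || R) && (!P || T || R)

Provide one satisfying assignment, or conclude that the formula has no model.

Suppose Q = true.
Suppose V = true.
From the singleton clause (P), P = true.
From the singleton clause (S), S = true.
From the singleton clause (!R), R = false.
But (R) is also a unit clause — contradiction.
Undo V and try V = false.
From the singleton clause (R), R = true.
From the singleton clause (P), P = true.
But (!P) is also a unit clause — contradiction.
Neither V = true nor V = false works.
Undo Q and try Q = false.
From the singleton clause (R), R = true.
From the singleton clause (!P), P = false.
From the singleton clause (V), V = true.
But (!V) is also a unit clause — contradiction.
Neither Q = true nor Q = false works.

UNSATISFIABLE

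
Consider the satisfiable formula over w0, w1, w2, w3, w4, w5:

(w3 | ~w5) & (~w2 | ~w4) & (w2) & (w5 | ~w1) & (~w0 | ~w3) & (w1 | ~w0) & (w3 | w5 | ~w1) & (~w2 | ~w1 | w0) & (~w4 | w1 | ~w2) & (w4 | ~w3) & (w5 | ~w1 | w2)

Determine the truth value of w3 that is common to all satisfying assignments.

Suppose w3 = 1.
The clause (w2) is unit, so w2 = 1.
The clause (~w4) is unit, so w4 = 0.
Now (w4) is unsatisfied and unit — conflict.
So every satisfying assignment has w3 = False.

False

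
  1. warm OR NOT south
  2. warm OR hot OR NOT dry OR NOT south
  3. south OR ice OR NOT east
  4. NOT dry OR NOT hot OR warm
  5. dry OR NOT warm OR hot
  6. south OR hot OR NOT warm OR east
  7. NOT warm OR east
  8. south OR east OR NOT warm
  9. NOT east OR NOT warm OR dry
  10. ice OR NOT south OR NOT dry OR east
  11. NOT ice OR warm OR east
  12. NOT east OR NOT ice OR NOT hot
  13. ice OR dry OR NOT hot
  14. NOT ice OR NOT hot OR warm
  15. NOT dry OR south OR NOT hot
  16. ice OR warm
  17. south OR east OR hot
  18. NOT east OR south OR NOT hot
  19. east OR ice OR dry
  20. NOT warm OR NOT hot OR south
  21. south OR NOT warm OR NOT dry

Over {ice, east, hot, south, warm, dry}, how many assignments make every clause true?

5

There are 2^6 = 64 truth assignments over (ice, east, hot, south, warm, dry).
Split on south. With south = true, the clauses containing south are satisfied and NOT south drops from the rest; 3 of the 2^5 = 32 assignments to the other variables satisfy what remains.
With south = false, by the same count on the reduced clause set, 2 assignments work.
(One model: ice=F, east=T, hot=F, south=T, warm=T, dry=T.)
Total: 3 + 2 = 5.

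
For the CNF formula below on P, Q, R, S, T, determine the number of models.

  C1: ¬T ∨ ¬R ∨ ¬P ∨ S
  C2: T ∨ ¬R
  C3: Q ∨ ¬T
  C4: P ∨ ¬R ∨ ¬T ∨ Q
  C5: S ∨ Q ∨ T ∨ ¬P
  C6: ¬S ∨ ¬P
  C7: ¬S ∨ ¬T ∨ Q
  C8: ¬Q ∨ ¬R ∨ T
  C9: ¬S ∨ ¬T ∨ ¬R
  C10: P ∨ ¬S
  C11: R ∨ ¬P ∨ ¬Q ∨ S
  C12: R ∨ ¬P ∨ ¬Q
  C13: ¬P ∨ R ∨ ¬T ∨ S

There are 2^5 = 32 truth assignments over (P, Q, R, S, T).
Split on T. With T = True, the clauses containing T are satisfied and ¬T drops from the rest; 2 of the 2^4 = 16 assignments to the other variables satisfy what remains.
With T = False, by the same count on the reduced clause set, 2 assignments work.
Total: 2 + 2 = 4.

4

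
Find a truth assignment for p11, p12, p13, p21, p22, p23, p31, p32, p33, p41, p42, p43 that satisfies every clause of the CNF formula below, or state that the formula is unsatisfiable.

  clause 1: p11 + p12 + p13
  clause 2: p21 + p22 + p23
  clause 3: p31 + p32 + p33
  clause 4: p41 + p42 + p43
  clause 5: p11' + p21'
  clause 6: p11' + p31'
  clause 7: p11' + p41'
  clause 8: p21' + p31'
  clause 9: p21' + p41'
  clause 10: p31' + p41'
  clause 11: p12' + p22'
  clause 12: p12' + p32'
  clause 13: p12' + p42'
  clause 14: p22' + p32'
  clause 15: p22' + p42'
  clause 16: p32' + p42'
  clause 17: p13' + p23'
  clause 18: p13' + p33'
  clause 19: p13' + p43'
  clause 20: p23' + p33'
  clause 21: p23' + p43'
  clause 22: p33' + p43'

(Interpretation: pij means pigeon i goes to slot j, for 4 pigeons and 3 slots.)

Branch on p11: set p11 = 0.
Branch on p12: set p12 = 1.
Unit clause (p22') forces p22 = 0.
Unit clause (p32') forces p32 = 0.
Unit clause (p42') forces p42 = 0.
Branch on p21: set p21 = 1.
Unit clause (p31') forces p31 = 0.
Unit clause (p33) forces p33 = 1.
Unit clause (p41') forces p41 = 0.
Unit clause (p43) forces p43 = 1.
Now (p43') is unsatisfied and unit — conflict.
Undo p21 and try p21 = 0.
Unit clause (p23) forces p23 = 1.
Unit clause (p13') forces p13 = 0.
Unit clause (p33') forces p33 = 0.
Unit clause (p31) forces p31 = 1.
Unit clause (p41') forces p41 = 0.
Unit clause (p43) forces p43 = 1.
Now (p43') is unsatisfied and unit — conflict.
Both values of p21 lead to a conflict.
Undo p12 and try p12 = 0.
Unit clause (p13) forces p13 = 1.
Unit clause (p23') forces p23 = 0.
Unit clause (p33') forces p33 = 0.
Unit clause (p43') forces p43 = 0.
Branch on p21: set p21 = 1.
Unit clause (p31') forces p31 = 0.
Unit clause (p32) forces p32 = 1.
Unit clause (p41') forces p41 = 0.
Unit clause (p42) forces p42 = 1.
Now (p42') is unsatisfied and unit — conflict.
Undo p21 and try p21 = 0.
Unit clause (p22) forces p22 = 1.
Unit clause (p32') forces p32 = 0.
Unit clause (p31) forces p31 = 1.
Unit clause (p41') forces p41 = 0.
Unit clause (p42) forces p42 = 1.
Now (p42') is unsatisfied and unit — conflict.
Both values of p21 lead to a conflict.
Both values of p12 lead to a conflict.
Undo p11 and try p11 = 1.
Unit clause (p21') forces p21 = 0.
Unit clause (p31') forces p31 = 0.
Unit clause (p41') forces p41 = 0.
Branch on p22: set p22 = 1.
Unit clause (p12') forces p12 = 0.
Unit clause (p32') forces p32 = 0.
Unit clause (p33) forces p33 = 1.
Unit clause (p42') forces p42 = 0.
Unit clause (p43) forces p43 = 1.
Now (p43') is unsatisfied and unit — conflict.
Undo p22 and try p22 = 0.
Unit clause (p23) forces p23 = 1.
Unit clause (p13') forces p13 = 0.
Unit clause (p33') forces p33 = 0.
Unit clause (p32) forces p32 = 1.
Unit clause (p12') forces p12 = 0.
Unit clause (p42') forces p42 = 0.
Unit clause (p43) forces p43 = 1.
Now (p43') is unsatisfied and unit — conflict.
Both values of p22 lead to a conflict.
Both values of p11 lead to a conflict.

UNSATISFIABLE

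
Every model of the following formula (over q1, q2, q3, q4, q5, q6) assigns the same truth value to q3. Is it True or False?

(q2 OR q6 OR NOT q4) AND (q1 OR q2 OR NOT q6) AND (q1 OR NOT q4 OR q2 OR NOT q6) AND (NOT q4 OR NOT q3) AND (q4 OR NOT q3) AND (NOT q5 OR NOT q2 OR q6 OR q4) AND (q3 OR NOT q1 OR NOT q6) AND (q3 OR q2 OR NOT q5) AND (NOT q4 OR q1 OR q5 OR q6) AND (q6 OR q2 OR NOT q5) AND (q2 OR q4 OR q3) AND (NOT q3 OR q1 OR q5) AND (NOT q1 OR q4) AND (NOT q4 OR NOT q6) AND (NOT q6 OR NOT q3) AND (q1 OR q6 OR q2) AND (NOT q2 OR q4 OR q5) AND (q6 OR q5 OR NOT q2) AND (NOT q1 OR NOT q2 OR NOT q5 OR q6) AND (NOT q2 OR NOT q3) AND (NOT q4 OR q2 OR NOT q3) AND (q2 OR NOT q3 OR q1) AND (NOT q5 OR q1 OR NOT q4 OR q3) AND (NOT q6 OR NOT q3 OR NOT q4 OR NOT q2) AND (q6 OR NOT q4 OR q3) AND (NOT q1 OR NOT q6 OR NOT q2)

Suppose q3 = true.
From the singleton clause (NOT q4), q4 = false.
That conflicts with the unit clause (q4).
So every satisfying assignment has q3 = False.

False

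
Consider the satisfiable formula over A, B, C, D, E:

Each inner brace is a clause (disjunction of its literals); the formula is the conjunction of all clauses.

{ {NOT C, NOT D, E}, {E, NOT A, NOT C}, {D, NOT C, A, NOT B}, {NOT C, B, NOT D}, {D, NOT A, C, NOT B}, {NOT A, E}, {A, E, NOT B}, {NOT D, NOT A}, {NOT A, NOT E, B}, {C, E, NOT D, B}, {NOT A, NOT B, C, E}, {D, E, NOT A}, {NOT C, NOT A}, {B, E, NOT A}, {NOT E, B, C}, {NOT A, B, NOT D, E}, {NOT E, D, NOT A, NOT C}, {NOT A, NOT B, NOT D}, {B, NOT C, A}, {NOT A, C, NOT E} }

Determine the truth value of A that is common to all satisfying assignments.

False

Suppose A = true.
The clause (E) is unit, so E = true.
The clause (NOT D) is unit, so D = false.
The clause (B) is unit, so B = true.
The clause (C) is unit, so C = true.
But (NOT C) is also a unit clause — contradiction.
So every satisfying assignment has A = False.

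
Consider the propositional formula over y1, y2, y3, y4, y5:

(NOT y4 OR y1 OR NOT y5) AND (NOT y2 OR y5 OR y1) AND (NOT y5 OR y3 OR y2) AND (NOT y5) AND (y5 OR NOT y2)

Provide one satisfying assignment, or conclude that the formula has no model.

y1: true; y2: false; y3: false; y4: true; y5: false

The clause (NOT y5) is unit, so y5 = false.
The clause (NOT y2) is unit, so y2 = false.
No clause remains; y1, y3, y4 are free.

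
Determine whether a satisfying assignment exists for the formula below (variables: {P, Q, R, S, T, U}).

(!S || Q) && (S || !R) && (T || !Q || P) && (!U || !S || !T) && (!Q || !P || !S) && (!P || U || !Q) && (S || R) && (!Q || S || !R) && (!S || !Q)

Try S = false.
Unit clause (!R) forces R = false.
Now (R) is unsatisfied and unit — conflict.
Undo S and try S = true.
Unit clause (Q) forces Q = true.
Now (!Q) is unsatisfied and unit — conflict.
Neither S = true nor S = false works.
No assignment satisfies every clause.

No, unsatisfiable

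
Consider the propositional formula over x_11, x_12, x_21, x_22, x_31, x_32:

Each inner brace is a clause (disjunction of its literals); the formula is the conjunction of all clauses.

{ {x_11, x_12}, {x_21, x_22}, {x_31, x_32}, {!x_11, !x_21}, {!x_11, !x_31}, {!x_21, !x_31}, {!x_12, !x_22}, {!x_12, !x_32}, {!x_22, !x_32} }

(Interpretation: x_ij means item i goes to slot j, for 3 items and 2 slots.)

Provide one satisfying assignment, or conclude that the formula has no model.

UNSATISFIABLE

Try x_11 = true.
(!x_21) alone gives x_21 = false.
(x_22) alone gives x_22 = true.
(!x_31) alone gives x_31 = false.
(x_32) alone gives x_32 = true.
Now (!x_32) is unsatisfied and unit — conflict.
That branch fails; take x_11 = false instead.
(x_12) alone gives x_12 = true.
(!x_22) alone gives x_22 = false.
(x_21) alone gives x_21 = true.
(!x_31) alone gives x_31 = false.
(x_32) alone gives x_32 = true.
Now (!x_32) is unsatisfied and unit — conflict.
Both values of x_11 lead to a conflict.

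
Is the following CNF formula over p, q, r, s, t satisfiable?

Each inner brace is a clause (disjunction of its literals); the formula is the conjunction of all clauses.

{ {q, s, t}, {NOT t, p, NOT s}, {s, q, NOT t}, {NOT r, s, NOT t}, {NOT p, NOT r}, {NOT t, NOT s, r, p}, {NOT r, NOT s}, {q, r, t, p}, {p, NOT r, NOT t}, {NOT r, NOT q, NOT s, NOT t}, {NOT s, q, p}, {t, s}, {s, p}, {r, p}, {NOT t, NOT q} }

Yes

Try p = true.
From the singleton clause (NOT r), r = false.
Try t = true.
From the singleton clause (NOT q), q = false.
From the singleton clause (s), s = true.
This assignment satisfies each clause.
A satisfying assignment: p ↦ true, q ↦ false, r ↦ false, s ↦ true, t ↦ true.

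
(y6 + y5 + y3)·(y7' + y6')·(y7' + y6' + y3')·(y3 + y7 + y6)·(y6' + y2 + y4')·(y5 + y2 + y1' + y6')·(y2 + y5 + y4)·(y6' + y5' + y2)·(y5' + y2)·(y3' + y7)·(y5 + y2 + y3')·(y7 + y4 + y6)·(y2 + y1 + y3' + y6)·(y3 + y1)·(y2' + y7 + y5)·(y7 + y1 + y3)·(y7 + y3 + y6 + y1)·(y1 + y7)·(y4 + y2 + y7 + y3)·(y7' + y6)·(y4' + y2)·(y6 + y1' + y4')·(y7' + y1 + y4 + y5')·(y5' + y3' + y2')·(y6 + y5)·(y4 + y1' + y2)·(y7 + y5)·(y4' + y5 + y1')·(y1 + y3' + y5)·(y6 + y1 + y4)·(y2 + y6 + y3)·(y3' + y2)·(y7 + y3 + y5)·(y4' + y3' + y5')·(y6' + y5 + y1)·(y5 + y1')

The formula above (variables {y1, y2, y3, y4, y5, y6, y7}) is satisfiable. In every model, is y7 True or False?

Suppose y7 = 1.
The clause (y6') is unit, so y6 = 0.
That conflicts with the unit clause (y6).
So every satisfying assignment has y7 = False.

False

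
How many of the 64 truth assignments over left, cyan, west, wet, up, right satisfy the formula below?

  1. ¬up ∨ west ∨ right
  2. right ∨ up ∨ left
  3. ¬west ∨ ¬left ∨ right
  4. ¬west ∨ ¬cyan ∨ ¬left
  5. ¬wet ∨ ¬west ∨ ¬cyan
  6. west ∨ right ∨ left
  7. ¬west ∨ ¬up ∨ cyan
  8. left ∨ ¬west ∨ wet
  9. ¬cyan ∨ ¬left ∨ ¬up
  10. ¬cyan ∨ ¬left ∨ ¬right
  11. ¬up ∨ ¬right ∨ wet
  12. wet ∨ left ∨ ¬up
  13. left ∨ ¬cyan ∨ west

13

There are 2^6 = 64 truth assignments over (left, cyan, west, wet, up, right).
Split on cyan. With cyan = True, the clauses containing cyan are satisfied and ¬cyan drops from the rest; 2 of the 2^5 = 32 assignments to the other variables satisfy what remains.
With cyan = False, by the same count on the reduced clause set, 11 assignments work.
(One model: left=F, cyan=F, west=F, wet=F, up=F, right=T.)
Total: 2 + 11 = 13.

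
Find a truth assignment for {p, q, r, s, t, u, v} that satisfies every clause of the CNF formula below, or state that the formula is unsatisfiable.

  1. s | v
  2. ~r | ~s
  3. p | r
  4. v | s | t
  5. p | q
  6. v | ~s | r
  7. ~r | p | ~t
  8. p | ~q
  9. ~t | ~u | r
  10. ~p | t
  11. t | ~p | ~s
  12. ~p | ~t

UNSATISFIABLE

Case s = 1:
(~r) alone gives r = 0.
(p) alone gives p = 1.
(v) alone gives v = 1.
(t) alone gives t = 1.
But (~t) is also a unit clause — contradiction.
That branch fails; take s = 0 instead.
(v) alone gives v = 1.
Case p = 1:
(t) alone gives t = 1.
But (~t) is also a unit clause — contradiction.
That branch fails; take p = 0 instead.
(r) alone gives r = 1.
(q) alone gives q = 1.
But (~q) is also a unit clause — contradiction.
Neither p = 1 nor p = 0 works.
Neither s = 1 nor s = 0 works.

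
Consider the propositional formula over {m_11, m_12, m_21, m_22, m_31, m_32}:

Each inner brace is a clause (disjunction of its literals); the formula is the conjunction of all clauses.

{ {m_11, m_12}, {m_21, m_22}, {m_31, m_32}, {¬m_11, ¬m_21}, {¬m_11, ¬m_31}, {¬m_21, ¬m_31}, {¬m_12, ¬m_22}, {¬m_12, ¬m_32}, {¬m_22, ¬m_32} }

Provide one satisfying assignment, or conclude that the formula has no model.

UNSATISFIABLE

Suppose m_11 = True.
(¬m_21) alone gives m_21 = False.
(m_22) alone gives m_22 = True.
(¬m_31) alone gives m_31 = False.
(m_32) alone gives m_32 = True.
Now (¬m_32) is unsatisfied and unit — conflict.
Backtrack on m_11: now try m_11 = False.
(m_12) alone gives m_12 = True.
(¬m_22) alone gives m_22 = False.
(m_21) alone gives m_21 = True.
(¬m_31) alone gives m_31 = False.
(m_32) alone gives m_32 = True.
Now (¬m_32) is unsatisfied and unit — conflict.
Both values of m_11 lead to a conflict.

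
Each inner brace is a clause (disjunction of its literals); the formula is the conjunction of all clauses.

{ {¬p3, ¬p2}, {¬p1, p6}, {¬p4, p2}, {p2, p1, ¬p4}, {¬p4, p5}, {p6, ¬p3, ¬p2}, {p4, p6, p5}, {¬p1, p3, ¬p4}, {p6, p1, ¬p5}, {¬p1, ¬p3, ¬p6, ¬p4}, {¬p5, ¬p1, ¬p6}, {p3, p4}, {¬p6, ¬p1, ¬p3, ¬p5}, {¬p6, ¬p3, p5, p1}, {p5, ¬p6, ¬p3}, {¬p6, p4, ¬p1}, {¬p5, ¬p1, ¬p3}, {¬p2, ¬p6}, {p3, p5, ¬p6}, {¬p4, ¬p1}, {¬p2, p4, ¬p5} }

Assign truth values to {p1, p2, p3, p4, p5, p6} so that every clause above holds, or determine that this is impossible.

p1=False; p2=False; p3=True; p4=False; p5=True; p6=True

Branch on p3: set p3 = True.
The clause (¬p2) is unit, so p2 = False.
The clause (¬p4) is unit, so p4 = False.
Branch on p1: set p1 = False.
Branch on p6: set p6 = True.
The clause (p5) is unit, so p5 = True.
This assignment satisfies each clause.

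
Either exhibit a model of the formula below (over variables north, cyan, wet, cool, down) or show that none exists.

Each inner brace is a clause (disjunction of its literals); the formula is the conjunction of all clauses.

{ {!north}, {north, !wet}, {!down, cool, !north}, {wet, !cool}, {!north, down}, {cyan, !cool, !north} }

From the singleton clause (!north), north = false.
From the singleton clause (!wet), wet = false.
From the singleton clause (!cool), cool = false.
All clauses hold; cyan, down can take either value.

north: false; cyan: true; wet: false; cool: false; down: true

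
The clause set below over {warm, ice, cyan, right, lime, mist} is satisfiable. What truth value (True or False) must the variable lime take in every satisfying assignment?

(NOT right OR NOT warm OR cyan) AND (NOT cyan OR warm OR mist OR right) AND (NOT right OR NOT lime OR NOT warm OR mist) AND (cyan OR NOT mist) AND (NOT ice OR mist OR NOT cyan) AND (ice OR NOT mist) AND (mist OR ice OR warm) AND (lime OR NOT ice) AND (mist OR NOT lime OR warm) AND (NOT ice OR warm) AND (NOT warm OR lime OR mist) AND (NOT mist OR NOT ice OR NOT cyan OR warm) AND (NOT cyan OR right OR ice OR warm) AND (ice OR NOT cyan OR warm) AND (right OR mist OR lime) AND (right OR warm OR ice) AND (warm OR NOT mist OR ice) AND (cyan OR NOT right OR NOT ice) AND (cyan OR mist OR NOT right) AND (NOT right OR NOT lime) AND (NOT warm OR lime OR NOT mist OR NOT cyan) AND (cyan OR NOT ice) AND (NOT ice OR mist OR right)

True

Suppose lime = false.
(NOT ice) alone gives ice = false.
(NOT mist) alone gives mist = false.
(warm) alone gives warm = true.
Now (NOT warm) is unsatisfied and unit — conflict.
So every satisfying assignment has lime = True.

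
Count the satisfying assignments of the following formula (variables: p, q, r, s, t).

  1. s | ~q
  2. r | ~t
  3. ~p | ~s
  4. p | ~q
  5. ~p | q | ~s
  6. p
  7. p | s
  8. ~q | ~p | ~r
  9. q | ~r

1

There are 2^5 = 32 truth assignments over (p, q, r, s, t).
Split on r. With r = 1, the clauses containing r are satisfied and ~r drops from the rest; 0 of the 2^4 = 16 assignments to the other variables satisfy what remains.
With r = 0, by the same count on the reduced clause set, 1 assignment works.
(One model: p=T, q=F, r=F, s=F, t=F.)
Total: 0 + 1 = 1.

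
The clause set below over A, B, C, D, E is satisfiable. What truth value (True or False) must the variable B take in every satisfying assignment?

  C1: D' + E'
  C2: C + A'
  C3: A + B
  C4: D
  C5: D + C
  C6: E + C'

True

Suppose B = 0.
From the singleton clause (A), A = 1.
From the singleton clause (C), C = 1.
From the singleton clause (D), D = 1.
From the singleton clause (E'), E = 0.
Now (E) is unsatisfied and unit — conflict.
So every satisfying assignment has B = True.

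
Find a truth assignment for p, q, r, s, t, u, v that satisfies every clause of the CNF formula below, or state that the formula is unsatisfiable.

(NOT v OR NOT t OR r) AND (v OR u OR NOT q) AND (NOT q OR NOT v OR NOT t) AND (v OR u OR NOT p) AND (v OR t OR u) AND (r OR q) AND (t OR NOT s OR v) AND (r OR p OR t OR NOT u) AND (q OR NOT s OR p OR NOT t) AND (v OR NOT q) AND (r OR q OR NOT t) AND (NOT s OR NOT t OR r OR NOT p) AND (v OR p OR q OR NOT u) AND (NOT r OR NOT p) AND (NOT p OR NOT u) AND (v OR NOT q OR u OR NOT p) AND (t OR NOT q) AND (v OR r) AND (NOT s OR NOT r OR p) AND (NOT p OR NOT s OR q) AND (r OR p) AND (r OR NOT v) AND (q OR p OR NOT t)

p ↦ false; q ↦ false; r ↦ true; s ↦ false; t ↦ false; u ↦ true; v ↦ true

Suppose r = true.
(NOT p) alone gives p = false.
(NOT s) alone gives s = false.
Suppose v = true.
Suppose q = false.
(NOT t) alone gives t = false.
Every clause is now satisfied; u is unconstrained.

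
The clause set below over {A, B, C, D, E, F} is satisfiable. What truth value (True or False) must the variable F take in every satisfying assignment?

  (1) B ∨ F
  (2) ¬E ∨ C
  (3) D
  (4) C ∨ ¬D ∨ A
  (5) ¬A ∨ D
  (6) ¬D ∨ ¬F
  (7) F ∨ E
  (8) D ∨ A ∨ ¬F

Suppose F = True.
The clause (D) is unit, so D = True.
Now (¬D) is unsatisfied and unit — conflict.
So every satisfying assignment has F = False.

False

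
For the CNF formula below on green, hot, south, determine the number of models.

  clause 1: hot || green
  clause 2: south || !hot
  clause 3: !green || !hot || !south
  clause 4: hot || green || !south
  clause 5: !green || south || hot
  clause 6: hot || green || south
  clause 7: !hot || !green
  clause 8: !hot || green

1

There are 2^3 = 8 truth assignments over (green, hot, south).
Check each against the 8 clauses (columns in the order green, hot, south):
  F F F  ✗ fails (hot || green)
  F F T  ✗ fails (hot || green)
  F T F  ✗ fails (south || !hot)
  F T T  ✗ fails (!hot || green)
  T F F  ✗ fails (!green || south || hot)
  T F T  ✓ satisfies all
  T T F  ✗ fails (south || !hot)
  T T T  ✗ fails (!green || !hot || !south)
1 of the 8 rows is a model.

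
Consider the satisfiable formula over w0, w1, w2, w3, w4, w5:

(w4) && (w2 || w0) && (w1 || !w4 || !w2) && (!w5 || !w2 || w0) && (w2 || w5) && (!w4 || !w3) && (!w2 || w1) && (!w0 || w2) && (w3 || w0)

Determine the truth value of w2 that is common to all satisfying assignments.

Suppose w2 = false.
Unit clause (w4) forces w4 = true.
Unit clause (w0) forces w0 = true.
That conflicts with the unit clause (!w0).
So every satisfying assignment has w2 = True.

True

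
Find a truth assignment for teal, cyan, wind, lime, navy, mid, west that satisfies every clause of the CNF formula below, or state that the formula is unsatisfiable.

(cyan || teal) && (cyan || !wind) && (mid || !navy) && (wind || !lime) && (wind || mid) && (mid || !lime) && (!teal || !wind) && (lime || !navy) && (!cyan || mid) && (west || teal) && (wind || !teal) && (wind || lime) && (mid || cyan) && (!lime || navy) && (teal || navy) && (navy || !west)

Branch on cyan: set cyan = true.
From the singleton clause (mid), mid = true.
Branch on wind: set wind = true.
From the singleton clause (!teal), teal = false.
From the singleton clause (west), west = true.
From the singleton clause (navy), navy = true.
From the singleton clause (lime), lime = true.
All clauses are satisfied.

teal=false; cyan=true; wind=true; lime=true; navy=true; mid=true; west=true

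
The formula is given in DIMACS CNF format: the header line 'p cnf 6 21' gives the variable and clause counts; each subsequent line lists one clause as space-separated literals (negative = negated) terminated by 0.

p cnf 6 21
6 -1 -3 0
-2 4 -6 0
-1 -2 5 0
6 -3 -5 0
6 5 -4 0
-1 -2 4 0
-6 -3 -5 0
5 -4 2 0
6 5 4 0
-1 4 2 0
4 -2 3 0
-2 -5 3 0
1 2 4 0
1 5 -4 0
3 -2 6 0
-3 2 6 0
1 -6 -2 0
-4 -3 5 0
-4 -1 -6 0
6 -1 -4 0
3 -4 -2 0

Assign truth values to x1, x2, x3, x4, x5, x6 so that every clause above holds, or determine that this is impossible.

Branch on x6: set x6 = False.
Branch on x1: set x1 = False.
Branch on x3: set x3 = False.
From the singleton clause (¬x2), x2 = False.
From the singleton clause (x4), x4 = True.
From the singleton clause (x5), x5 = True.
Every clause now holds.

x1: False,  x2: False,  x3: False,  x4: True,  x5: True,  x6: False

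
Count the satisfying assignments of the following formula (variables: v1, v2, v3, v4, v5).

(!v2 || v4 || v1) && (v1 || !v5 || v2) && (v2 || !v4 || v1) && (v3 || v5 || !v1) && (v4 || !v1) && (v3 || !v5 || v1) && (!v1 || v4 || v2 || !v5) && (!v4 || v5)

There are 2^5 = 32 truth assignments over (v1, v2, v3, v4, v5).
Split on v5. With v5 = true, the clauses containing v5 are satisfied and !v5 drops from the rest; 5 of the 2^4 = 16 assignments to the other variables satisfy what remains.
With v5 = false, by the same count on the reduced clause set, 2 assignments work.
(One model: v1=F, v2=F, v3=F, v4=F, v5=F.)
Total: 5 + 2 = 7.

7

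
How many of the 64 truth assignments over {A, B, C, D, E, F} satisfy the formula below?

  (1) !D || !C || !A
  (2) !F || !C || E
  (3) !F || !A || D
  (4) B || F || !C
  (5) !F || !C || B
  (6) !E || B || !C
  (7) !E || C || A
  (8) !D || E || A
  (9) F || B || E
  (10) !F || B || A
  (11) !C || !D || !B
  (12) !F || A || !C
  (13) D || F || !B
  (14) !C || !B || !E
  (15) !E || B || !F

8

There are 2^6 = 64 truth assignments over (A, B, C, D, E, F).
Split on E. With E = true, the clauses containing E are satisfied and !E drops from the rest; 4 of the 2^5 = 32 assignments to the other variables satisfy what remains.
With E = false, by the same count on the reduced clause set, 4 assignments work.
Total: 4 + 4 = 8.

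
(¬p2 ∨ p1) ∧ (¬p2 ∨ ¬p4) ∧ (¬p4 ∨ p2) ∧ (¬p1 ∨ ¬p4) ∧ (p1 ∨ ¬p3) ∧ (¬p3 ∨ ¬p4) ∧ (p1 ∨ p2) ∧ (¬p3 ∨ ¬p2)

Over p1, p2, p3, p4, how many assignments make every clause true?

There are 2^4 = 16 truth assignments over (p1, p2, p3, p4).
Split on p2. With p2 = True, the clauses containing p2 are satisfied and ¬p2 drops from the rest; 1 of the 2^3 = 8 assignments to the other variables satisfy what remains.
With p2 = False, by the same count on the reduced clause set, 2 assignments work.
Total: 1 + 2 = 3.

3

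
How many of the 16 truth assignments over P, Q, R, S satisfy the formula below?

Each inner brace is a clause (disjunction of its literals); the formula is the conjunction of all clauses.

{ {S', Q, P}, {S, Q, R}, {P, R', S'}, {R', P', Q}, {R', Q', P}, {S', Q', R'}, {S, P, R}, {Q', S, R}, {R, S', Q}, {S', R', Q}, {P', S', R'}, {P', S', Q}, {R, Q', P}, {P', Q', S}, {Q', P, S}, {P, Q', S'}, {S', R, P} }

2

There are 2^4 = 16 truth assignments over (P, Q, R, S).
Split on S. With S = 1, the clauses containing S are satisfied and S' drops from the rest; 1 of the 2^3 = 8 assignments to the other variables satisfy what remains.
With S = 0, by the same count on the reduced clause set, 1 assignment works.
Total: 1 + 1 = 2.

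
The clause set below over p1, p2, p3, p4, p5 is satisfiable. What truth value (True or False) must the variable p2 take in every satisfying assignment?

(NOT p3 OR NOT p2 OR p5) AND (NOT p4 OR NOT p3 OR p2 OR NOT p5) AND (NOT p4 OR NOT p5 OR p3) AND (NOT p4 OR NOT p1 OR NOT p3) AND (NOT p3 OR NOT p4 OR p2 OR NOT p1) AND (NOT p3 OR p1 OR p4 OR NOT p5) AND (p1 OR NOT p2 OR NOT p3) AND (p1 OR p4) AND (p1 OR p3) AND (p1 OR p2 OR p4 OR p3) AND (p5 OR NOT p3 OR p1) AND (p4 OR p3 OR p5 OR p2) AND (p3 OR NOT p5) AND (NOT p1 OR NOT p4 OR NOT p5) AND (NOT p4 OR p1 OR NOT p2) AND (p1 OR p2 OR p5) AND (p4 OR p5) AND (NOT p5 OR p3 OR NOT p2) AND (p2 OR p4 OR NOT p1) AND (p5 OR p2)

True

Suppose p2 = false.
The clause (p5) is unit, so p5 = true.
The clause (p3) is unit, so p3 = true.
The clause (NOT p4) is unit, so p4 = false.
The clause (p1) is unit, so p1 = true.
Now (NOT p1) is unsatisfied and unit — conflict.
So every satisfying assignment has p2 = True.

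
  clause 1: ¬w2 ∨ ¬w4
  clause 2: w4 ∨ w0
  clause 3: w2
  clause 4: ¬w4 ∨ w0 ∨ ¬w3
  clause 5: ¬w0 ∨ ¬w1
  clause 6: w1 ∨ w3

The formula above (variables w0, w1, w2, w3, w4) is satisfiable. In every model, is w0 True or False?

Suppose w0 = False.
(w4) alone gives w4 = True.
(¬w2) alone gives w2 = False.
Now (w2) is unsatisfied and unit — conflict.
So every satisfying assignment has w0 = True.

True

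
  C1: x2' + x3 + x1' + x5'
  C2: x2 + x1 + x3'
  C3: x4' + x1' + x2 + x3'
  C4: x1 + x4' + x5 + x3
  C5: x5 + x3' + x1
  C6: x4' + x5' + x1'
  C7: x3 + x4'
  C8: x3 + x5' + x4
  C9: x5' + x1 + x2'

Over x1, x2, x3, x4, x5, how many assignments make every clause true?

9

There are 2^5 = 32 truth assignments over (x1, x2, x3, x4, x5).
Split on x5. With x5 = 1, the clauses containing x5 are satisfied and x5' drops from the rest; 2 of the 2^4 = 16 assignments to the other variables satisfy what remains.
With x5 = 0, by the same count on the reduced clause set, 7 assignments work.
Total: 2 + 7 = 9.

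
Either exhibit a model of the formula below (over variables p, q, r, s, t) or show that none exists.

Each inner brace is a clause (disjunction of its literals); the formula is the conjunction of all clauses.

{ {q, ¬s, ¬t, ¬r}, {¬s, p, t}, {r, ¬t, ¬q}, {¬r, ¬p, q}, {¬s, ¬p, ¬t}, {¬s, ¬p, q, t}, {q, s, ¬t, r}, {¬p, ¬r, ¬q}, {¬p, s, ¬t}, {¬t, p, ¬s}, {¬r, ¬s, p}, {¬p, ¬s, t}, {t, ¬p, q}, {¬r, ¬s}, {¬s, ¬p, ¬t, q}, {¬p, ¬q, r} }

Suppose r = True.
Unit clause (¬s) forces s = False.
Suppose p = False.
All clauses hold; q, t can take either value.

p: False,  q: False,  r: True,  s: False,  t: True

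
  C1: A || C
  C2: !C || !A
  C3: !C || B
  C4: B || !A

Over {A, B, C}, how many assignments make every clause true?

There are 2^3 = 8 truth assignments over (A, B, C).
Split on B. With B = true, the clauses containing B are satisfied and !B drops from the rest; 2 of the 2^2 = 4 assignments to the other variables satisfy what remains.
With B = false, by the same count on the reduced clause set, 0 assignments work.
Total: 2 + 0 = 2.

2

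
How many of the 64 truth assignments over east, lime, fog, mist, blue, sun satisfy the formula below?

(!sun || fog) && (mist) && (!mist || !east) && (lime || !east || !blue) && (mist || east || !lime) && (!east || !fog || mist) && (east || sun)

There are 2^6 = 64 truth assignments over (east, lime, fog, mist, blue, sun).
Split on blue. With blue = true, the clauses containing blue are satisfied and !blue drops from the rest; 2 of the 2^5 = 32 assignments to the other variables satisfy what remains.
With blue = false, by the same count on the reduced clause set, 2 assignments work.
(One model: east=F, lime=F, fog=T, mist=T, blue=F, sun=T.)
Total: 2 + 2 = 4.

4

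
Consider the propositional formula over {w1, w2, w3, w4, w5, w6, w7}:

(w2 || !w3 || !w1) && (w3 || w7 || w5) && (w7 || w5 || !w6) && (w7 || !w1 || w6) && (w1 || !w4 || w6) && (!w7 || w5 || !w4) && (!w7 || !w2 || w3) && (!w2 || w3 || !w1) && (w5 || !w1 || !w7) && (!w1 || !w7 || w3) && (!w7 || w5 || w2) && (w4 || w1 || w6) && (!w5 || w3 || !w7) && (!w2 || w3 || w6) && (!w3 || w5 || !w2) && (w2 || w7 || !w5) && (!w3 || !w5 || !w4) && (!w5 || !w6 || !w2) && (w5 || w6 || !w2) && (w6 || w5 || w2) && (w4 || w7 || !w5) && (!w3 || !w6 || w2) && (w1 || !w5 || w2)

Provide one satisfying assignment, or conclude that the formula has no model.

Suppose w2 = true.
Suppose w7 = true.
(w3) alone gives w3 = true.
(w5) alone gives w5 = true.
(!w4) alone gives w4 = false.
(!w6) alone gives w6 = false.
(w1) alone gives w1 = true.
All clauses are satisfied.

w1 ↦ true, w2 ↦ true, w3 ↦ true, w4 ↦ false, w5 ↦ true, w6 ↦ false, w7 ↦ true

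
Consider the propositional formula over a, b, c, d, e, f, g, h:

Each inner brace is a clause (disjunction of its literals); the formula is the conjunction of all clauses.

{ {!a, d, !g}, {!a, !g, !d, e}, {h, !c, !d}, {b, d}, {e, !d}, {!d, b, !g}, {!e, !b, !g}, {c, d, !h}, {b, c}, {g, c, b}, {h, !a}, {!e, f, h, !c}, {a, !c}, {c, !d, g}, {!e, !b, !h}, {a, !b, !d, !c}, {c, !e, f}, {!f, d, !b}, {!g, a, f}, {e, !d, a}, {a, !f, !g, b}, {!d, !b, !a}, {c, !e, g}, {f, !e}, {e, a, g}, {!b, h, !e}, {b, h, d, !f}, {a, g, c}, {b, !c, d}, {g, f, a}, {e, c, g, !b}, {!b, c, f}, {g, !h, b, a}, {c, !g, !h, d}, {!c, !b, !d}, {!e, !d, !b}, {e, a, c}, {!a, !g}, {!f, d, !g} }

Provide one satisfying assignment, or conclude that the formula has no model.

Suppose b = false.
(d) alone gives d = true.
(e) alone gives e = true.
(!g) alone gives g = false.
(c) alone gives c = true.
(h) alone gives h = true.
(a) alone gives a = true.
(f) alone gives f = true.
This assignment satisfies each clause.

a=true; b=false; c=true; d=true; e=true; f=true; g=false; h=true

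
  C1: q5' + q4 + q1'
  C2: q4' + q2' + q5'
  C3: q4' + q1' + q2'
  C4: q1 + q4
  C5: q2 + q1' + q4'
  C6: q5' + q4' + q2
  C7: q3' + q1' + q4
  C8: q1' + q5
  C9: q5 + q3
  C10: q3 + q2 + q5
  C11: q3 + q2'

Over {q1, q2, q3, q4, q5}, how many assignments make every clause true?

There are 2^5 = 32 truth assignments over (q1, q2, q3, q4, q5).
Split on q5. With q5 = 1, the clauses containing q5 are satisfied and q5' drops from the rest; 0 of the 2^4 = 16 assignments to the other variables satisfy what remains.
With q5 = 0, by the same count on the reduced clause set, 2 assignments work.
Total: 0 + 2 = 2.

2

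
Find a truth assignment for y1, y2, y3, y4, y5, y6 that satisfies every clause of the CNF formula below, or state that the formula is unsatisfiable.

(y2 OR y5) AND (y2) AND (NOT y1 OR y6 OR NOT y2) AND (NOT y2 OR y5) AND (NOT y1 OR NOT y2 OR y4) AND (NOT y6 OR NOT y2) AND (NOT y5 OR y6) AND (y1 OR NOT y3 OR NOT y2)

UNSATISFIABLE

(y2) alone gives y2 = true.
(y5) alone gives y5 = true.
(NOT y6) alone gives y6 = false.
But (y6) is also a unit clause — contradiction.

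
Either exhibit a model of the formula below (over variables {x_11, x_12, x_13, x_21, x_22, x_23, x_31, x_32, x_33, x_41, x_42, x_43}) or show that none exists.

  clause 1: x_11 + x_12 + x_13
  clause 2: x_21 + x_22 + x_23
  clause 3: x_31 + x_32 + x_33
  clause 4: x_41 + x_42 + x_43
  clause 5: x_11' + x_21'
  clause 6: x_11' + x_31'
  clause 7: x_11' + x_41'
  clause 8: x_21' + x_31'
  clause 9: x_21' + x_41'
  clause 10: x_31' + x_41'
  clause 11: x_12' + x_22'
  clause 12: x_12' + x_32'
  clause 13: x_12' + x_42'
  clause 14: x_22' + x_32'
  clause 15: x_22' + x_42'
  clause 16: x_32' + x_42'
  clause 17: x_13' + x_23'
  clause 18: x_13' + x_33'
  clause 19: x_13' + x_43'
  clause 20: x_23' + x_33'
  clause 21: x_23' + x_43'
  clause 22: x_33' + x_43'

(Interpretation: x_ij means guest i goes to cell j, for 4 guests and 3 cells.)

UNSATISFIABLE

Suppose x_11 = 0.
Suppose x_12 = 1.
(x_22') alone gives x_22 = 0.
(x_32') alone gives x_32 = 0.
(x_42') alone gives x_42 = 0.
Suppose x_21 = 1.
(x_31') alone gives x_31 = 0.
(x_33) alone gives x_33 = 1.
(x_41') alone gives x_41 = 0.
(x_43) alone gives x_43 = 1.
But (x_43') is also a unit clause — contradiction.
So x_21 must be the other value — set x_21 = 0.
(x_23) alone gives x_23 = 1.
(x_13') alone gives x_13 = 0.
(x_33') alone gives x_33 = 0.
(x_31) alone gives x_31 = 1.
(x_41') alone gives x_41 = 0.
(x_43) alone gives x_43 = 1.
But (x_43') is also a unit clause — contradiction.
Both values of x_21 lead to a conflict.
So x_12 must be the other value — set x_12 = 0.
(x_13) alone gives x_13 = 1.
(x_23') alone gives x_23 = 0.
(x_33') alone gives x_33 = 0.
(x_43') alone gives x_43 = 0.
Suppose x_21 = 1.
(x_31') alone gives x_31 = 0.
(x_32) alone gives x_32 = 1.
(x_41') alone gives x_41 = 0.
(x_42) alone gives x_42 = 1.
But (x_42') is also a unit clause — contradiction.
So x_21 must be the other value — set x_21 = 0.
(x_22) alone gives x_22 = 1.
(x_32') alone gives x_32 = 0.
(x_31) alone gives x_31 = 1.
(x_41') alone gives x_41 = 0.
(x_42) alone gives x_42 = 1.
But (x_42') is also a unit clause — contradiction.
Both values of x_21 lead to a conflict.
Both values of x_12 lead to a conflict.
So x_11 must be the other value — set x_11 = 1.
(x_21') alone gives x_21 = 0.
(x_31') alone gives x_31 = 0.
(x_41') alone gives x_41 = 0.
Suppose x_22 = 1.
(x_12') alone gives x_12 = 0.
(x_32') alone gives x_32 = 0.
(x_33) alone gives x_33 = 1.
(x_42') alone gives x_42 = 0.
(x_43) alone gives x_43 = 1.
But (x_43') is also a unit clause — contradiction.
So x_22 must be the other value — set x_22 = 0.
(x_23) alone gives x_23 = 1.
(x_13') alone gives x_13 = 0.
(x_33') alone gives x_33 = 0.
(x_32) alone gives x_32 = 1.
(x_12') alone gives x_12 = 0.
(x_42') alone gives x_42 = 0.
(x_43) alone gives x_43 = 1.
But (x_43') is also a unit clause — contradiction.
Both values of x_22 lead to a conflict.
Both values of x_11 lead to a conflict.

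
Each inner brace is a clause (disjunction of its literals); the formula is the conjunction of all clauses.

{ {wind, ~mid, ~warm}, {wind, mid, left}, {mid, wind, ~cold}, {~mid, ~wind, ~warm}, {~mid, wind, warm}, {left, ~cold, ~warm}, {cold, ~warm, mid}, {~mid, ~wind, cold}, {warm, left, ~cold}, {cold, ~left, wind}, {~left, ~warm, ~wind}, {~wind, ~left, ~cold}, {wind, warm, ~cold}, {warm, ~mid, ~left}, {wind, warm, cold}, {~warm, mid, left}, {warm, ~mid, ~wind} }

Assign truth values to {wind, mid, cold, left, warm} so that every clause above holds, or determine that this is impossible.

wind=1; mid=0; cold=0; left=1; warm=0

Branch on wind: set wind = 1.
Branch on mid: set mid = 0.
Branch on cold: set cold = 0.
From the singleton clause (~warm), warm = 0.
No clause remains; left is free.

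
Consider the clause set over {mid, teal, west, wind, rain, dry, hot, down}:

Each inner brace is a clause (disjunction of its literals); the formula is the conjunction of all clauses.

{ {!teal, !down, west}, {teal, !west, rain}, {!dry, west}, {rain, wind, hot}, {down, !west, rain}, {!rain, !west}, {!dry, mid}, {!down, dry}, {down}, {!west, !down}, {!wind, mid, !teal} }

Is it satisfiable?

No, unsatisfiable

(down) alone gives down = true.
(dry) alone gives dry = true.
(west) alone gives west = true.
Now (!west) is unsatisfied and unit — conflict.
No assignment satisfies every clause.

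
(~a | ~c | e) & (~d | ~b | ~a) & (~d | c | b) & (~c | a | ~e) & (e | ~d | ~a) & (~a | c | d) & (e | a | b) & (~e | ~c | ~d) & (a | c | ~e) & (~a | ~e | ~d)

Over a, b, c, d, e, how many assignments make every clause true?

There are 2^5 = 32 truth assignments over (a, b, c, d, e).
Split on a. With a = 1, the clauses containing a are satisfied and ~a drops from the rest; 2 of the 2^4 = 16 assignments to the other variables satisfy what remains.
With a = 0, by the same count on the reduced clause set, 4 assignments work.
(One model: a=F, b=T, c=F, d=F, e=F.)
Total: 2 + 4 = 6.

6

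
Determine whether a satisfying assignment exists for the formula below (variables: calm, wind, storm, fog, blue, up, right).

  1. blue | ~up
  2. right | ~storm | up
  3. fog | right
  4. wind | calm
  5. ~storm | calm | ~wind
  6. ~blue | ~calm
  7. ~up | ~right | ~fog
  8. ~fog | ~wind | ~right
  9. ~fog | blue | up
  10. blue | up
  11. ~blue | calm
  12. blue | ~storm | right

Case blue = 1:
The clause (~calm) is unit, so calm = 0.
But (calm) is also a unit clause — contradiction.
So blue must be the other value — set blue = 0.
The clause (~up) is unit, so up = 0.
But (up) is also a unit clause — contradiction.
Either choice for blue ends in contradiction.
No assignment satisfies every clause.

Unsatisfiable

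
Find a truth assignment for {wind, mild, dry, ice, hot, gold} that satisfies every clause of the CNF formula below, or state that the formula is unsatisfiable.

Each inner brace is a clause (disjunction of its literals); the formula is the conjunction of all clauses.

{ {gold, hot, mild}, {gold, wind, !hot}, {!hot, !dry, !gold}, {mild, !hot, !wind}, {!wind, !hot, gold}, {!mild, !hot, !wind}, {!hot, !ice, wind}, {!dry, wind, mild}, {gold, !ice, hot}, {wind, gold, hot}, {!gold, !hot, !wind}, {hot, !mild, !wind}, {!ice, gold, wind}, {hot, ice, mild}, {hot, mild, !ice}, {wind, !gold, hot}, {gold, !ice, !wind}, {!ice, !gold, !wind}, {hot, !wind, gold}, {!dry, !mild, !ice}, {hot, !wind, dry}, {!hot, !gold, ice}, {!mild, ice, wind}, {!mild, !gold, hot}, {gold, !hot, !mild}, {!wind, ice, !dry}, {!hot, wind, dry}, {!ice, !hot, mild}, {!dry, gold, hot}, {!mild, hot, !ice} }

Case gold = true:
Case hot = false:
(wind) alone gives wind = true.
(!mild) alone gives mild = false.
(ice) alone gives ice = true.
But (!ice) is also a unit clause — contradiction.
So hot must be the other value — set hot = true.
(!dry) alone gives dry = false.
(!wind) alone gives wind = false.
But (wind) is also a unit clause — contradiction.
Neither hot = true nor hot = false works.
So gold must be the other value — set gold = false.
Case hot = true:
(wind) alone gives wind = true.
But (!wind) is also a unit clause — contradiction.
So hot must be the other value — set hot = false.
(mild) alone gives mild = true.
(!ice) alone gives ice = false.
(wind) alone gives wind = true.
But (!wind) is also a unit clause — contradiction.
Neither hot = true nor hot = false works.
Neither gold = true nor gold = false works.

UNSATISFIABLE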